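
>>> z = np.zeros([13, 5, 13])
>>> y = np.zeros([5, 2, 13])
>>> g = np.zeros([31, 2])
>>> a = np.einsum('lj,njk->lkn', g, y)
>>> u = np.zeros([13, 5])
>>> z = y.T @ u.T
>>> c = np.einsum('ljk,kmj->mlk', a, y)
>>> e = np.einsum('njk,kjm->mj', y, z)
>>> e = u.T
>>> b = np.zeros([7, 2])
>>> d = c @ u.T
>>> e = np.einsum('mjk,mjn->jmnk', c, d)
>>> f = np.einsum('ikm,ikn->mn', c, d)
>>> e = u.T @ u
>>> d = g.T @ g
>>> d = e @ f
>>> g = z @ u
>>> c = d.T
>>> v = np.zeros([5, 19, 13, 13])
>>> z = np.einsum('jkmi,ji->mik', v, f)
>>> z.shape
(13, 13, 19)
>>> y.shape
(5, 2, 13)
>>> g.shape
(13, 2, 5)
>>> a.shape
(31, 13, 5)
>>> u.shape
(13, 5)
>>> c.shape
(13, 5)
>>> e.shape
(5, 5)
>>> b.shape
(7, 2)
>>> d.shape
(5, 13)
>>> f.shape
(5, 13)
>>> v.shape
(5, 19, 13, 13)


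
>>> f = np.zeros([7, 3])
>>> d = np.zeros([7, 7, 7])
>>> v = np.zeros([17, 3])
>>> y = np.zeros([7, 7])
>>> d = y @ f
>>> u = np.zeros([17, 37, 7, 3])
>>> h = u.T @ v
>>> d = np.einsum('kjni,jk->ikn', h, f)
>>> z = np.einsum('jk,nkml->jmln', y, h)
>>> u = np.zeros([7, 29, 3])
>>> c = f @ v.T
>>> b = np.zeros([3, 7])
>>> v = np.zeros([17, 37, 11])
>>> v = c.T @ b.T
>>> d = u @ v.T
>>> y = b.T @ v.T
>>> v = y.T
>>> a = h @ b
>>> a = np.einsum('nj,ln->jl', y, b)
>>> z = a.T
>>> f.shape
(7, 3)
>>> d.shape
(7, 29, 17)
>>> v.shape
(17, 7)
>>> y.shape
(7, 17)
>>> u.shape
(7, 29, 3)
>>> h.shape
(3, 7, 37, 3)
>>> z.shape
(3, 17)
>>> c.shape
(7, 17)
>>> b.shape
(3, 7)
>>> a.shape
(17, 3)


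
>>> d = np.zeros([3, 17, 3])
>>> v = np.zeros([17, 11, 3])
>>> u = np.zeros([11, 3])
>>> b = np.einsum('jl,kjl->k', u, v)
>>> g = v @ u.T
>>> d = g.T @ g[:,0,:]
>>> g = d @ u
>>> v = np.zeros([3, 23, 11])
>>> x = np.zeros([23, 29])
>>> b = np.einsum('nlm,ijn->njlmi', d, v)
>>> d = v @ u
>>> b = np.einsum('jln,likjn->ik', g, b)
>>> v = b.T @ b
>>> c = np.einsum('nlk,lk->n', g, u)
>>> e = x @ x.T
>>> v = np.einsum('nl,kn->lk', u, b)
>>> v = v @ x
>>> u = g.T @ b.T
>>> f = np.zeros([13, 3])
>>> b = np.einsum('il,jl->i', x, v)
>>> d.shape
(3, 23, 3)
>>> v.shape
(3, 29)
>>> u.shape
(3, 11, 23)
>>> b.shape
(23,)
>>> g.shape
(11, 11, 3)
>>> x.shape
(23, 29)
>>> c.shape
(11,)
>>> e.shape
(23, 23)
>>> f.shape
(13, 3)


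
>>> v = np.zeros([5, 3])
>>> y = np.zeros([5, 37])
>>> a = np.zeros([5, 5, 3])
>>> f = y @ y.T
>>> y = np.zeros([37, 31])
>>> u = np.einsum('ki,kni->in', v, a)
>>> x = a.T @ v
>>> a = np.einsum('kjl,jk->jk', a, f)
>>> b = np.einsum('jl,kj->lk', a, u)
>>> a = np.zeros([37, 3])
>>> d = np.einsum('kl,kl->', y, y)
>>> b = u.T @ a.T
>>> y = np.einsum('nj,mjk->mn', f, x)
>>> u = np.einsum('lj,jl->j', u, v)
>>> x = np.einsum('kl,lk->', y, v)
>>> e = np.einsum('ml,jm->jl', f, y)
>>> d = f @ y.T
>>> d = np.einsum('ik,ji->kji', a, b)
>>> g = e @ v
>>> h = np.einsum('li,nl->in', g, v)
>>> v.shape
(5, 3)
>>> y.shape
(3, 5)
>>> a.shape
(37, 3)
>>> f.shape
(5, 5)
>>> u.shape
(5,)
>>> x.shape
()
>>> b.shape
(5, 37)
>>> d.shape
(3, 5, 37)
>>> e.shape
(3, 5)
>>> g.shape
(3, 3)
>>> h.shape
(3, 5)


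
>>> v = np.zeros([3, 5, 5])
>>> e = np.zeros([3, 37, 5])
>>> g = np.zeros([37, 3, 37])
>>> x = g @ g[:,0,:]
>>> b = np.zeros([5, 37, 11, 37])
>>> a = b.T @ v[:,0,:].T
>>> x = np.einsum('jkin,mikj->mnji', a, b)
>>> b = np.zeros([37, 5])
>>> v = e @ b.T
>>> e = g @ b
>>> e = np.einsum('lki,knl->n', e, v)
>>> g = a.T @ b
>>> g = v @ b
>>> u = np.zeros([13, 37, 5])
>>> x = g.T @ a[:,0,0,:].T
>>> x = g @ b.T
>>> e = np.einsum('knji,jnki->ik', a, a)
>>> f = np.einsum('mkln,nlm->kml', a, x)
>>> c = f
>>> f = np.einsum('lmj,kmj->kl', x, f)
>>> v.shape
(3, 37, 37)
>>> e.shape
(3, 37)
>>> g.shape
(3, 37, 5)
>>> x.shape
(3, 37, 37)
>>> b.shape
(37, 5)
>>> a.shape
(37, 11, 37, 3)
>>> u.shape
(13, 37, 5)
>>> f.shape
(11, 3)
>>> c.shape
(11, 37, 37)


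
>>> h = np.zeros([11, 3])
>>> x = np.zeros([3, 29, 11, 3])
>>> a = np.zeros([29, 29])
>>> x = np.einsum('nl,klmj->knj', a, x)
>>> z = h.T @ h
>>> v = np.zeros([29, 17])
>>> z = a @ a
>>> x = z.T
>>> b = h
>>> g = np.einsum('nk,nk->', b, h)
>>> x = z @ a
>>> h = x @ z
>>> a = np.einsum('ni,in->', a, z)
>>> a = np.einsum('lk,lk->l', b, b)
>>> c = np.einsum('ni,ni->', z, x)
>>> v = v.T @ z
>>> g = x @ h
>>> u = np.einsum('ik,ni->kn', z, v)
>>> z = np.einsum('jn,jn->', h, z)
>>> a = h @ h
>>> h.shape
(29, 29)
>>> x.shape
(29, 29)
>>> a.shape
(29, 29)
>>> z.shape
()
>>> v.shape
(17, 29)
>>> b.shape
(11, 3)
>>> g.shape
(29, 29)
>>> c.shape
()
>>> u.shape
(29, 17)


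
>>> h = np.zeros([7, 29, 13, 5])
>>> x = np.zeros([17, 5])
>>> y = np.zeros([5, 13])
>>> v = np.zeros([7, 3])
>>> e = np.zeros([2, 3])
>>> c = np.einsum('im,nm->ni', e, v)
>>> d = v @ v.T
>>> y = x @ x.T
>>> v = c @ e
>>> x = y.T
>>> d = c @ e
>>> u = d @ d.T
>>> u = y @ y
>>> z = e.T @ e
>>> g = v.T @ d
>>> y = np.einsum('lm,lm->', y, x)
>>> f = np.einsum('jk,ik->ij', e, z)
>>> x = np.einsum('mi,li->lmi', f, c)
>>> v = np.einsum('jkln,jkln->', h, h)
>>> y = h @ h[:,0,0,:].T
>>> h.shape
(7, 29, 13, 5)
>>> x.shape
(7, 3, 2)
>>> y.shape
(7, 29, 13, 7)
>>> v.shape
()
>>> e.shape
(2, 3)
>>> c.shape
(7, 2)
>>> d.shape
(7, 3)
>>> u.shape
(17, 17)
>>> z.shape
(3, 3)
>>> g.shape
(3, 3)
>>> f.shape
(3, 2)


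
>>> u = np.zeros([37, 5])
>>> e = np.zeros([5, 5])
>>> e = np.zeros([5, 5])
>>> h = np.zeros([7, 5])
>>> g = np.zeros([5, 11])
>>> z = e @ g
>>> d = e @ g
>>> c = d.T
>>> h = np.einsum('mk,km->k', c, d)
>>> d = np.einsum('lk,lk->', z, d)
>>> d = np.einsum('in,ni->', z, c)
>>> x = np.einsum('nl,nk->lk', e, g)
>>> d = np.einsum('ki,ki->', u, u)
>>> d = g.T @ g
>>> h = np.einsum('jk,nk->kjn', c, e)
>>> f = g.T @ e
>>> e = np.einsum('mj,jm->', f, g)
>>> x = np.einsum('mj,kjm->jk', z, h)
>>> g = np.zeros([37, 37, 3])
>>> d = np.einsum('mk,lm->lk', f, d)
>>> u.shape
(37, 5)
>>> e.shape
()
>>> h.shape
(5, 11, 5)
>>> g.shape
(37, 37, 3)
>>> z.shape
(5, 11)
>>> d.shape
(11, 5)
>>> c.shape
(11, 5)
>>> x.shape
(11, 5)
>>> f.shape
(11, 5)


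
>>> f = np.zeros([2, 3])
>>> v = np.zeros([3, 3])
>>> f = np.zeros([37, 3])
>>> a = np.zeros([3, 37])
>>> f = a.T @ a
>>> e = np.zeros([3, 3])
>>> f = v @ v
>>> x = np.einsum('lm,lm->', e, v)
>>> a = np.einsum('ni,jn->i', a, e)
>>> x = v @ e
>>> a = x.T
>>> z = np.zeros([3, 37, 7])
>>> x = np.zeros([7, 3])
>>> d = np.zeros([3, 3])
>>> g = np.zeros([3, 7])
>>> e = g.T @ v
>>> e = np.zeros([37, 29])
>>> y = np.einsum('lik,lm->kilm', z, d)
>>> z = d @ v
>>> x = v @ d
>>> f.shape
(3, 3)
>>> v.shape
(3, 3)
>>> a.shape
(3, 3)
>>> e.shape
(37, 29)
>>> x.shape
(3, 3)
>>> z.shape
(3, 3)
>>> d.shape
(3, 3)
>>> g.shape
(3, 7)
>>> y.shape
(7, 37, 3, 3)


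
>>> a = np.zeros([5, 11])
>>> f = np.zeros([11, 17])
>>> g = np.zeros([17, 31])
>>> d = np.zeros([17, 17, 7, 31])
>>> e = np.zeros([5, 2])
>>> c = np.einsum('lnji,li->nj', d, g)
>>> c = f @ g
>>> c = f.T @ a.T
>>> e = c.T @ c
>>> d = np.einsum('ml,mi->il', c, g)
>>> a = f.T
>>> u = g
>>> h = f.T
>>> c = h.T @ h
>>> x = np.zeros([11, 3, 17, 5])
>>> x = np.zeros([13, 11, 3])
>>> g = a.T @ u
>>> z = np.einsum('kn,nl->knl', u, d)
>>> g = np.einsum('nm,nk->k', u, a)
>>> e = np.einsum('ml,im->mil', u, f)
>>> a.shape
(17, 11)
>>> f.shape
(11, 17)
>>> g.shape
(11,)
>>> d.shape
(31, 5)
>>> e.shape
(17, 11, 31)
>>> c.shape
(11, 11)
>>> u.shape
(17, 31)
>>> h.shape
(17, 11)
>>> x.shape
(13, 11, 3)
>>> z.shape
(17, 31, 5)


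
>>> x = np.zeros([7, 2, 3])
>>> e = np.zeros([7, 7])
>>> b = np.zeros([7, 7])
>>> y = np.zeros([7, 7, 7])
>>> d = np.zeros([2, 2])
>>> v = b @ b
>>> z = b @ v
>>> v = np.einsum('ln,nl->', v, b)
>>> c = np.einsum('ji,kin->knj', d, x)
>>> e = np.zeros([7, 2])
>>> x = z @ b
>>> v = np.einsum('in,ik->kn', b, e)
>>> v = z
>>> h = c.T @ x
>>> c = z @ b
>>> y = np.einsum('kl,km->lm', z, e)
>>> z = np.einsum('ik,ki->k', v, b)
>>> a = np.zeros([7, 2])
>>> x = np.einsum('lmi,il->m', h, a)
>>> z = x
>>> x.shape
(3,)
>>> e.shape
(7, 2)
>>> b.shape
(7, 7)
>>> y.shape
(7, 2)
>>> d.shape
(2, 2)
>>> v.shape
(7, 7)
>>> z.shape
(3,)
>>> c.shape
(7, 7)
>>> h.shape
(2, 3, 7)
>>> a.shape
(7, 2)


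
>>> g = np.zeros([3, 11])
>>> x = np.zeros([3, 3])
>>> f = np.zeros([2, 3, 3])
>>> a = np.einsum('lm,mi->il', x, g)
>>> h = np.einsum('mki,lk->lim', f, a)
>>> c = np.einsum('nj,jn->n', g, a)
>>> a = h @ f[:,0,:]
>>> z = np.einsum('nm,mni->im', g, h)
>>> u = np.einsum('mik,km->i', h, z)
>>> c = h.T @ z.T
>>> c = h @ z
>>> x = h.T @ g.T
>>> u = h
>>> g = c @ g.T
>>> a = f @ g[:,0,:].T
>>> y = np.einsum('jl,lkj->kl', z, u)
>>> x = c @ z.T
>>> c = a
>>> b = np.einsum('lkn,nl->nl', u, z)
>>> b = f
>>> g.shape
(11, 3, 3)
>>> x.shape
(11, 3, 2)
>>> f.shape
(2, 3, 3)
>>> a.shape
(2, 3, 11)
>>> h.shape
(11, 3, 2)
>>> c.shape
(2, 3, 11)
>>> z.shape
(2, 11)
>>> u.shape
(11, 3, 2)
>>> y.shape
(3, 11)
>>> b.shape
(2, 3, 3)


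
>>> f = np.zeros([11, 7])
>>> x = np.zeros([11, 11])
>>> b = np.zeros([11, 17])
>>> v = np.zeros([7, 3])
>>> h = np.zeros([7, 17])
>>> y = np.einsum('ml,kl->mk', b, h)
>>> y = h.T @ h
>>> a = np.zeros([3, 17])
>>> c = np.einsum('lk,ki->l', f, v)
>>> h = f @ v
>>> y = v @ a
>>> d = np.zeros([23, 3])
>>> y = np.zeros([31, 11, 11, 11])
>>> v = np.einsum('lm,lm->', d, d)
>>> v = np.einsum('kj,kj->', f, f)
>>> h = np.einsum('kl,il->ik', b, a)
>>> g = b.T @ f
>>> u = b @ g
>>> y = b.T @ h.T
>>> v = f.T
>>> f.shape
(11, 7)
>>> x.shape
(11, 11)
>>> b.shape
(11, 17)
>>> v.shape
(7, 11)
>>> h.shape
(3, 11)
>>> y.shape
(17, 3)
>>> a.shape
(3, 17)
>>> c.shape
(11,)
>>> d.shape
(23, 3)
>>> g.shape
(17, 7)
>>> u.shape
(11, 7)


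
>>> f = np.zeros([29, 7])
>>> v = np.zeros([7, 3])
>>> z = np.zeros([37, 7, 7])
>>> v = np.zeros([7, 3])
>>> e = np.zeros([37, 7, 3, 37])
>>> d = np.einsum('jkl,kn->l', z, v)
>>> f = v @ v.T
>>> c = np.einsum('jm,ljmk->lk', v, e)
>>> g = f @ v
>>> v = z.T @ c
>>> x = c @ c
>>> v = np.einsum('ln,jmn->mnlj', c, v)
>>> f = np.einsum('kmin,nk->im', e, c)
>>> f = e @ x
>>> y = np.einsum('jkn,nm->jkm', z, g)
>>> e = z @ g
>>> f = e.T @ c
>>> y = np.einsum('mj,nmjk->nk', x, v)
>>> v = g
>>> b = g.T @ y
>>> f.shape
(3, 7, 37)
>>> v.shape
(7, 3)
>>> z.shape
(37, 7, 7)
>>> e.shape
(37, 7, 3)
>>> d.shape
(7,)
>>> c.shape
(37, 37)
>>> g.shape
(7, 3)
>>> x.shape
(37, 37)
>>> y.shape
(7, 7)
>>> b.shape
(3, 7)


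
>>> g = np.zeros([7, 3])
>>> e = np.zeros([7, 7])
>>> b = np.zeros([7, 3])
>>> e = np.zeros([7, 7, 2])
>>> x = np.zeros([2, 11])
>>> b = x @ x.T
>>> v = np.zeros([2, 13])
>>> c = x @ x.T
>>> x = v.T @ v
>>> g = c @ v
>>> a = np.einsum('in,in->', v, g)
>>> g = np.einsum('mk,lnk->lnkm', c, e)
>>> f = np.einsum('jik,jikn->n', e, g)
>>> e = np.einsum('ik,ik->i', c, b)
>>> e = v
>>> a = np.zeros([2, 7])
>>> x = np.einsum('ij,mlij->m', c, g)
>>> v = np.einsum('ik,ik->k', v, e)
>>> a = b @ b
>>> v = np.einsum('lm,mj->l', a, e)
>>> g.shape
(7, 7, 2, 2)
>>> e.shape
(2, 13)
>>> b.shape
(2, 2)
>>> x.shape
(7,)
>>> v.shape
(2,)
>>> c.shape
(2, 2)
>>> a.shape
(2, 2)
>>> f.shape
(2,)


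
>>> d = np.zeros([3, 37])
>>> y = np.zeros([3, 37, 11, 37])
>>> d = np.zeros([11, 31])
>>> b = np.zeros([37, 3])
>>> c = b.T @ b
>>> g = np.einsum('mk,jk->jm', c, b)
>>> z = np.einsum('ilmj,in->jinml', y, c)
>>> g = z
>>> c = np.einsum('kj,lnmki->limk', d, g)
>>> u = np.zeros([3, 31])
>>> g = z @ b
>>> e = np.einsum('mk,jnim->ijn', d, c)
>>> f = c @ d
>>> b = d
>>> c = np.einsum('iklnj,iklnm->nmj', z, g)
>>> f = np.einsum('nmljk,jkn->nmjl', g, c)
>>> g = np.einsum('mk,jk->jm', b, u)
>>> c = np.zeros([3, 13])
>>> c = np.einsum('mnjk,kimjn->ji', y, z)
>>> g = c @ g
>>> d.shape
(11, 31)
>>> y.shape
(3, 37, 11, 37)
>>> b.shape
(11, 31)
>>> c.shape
(11, 3)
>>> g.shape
(11, 11)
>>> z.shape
(37, 3, 3, 11, 37)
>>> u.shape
(3, 31)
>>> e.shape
(3, 37, 37)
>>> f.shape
(37, 3, 11, 3)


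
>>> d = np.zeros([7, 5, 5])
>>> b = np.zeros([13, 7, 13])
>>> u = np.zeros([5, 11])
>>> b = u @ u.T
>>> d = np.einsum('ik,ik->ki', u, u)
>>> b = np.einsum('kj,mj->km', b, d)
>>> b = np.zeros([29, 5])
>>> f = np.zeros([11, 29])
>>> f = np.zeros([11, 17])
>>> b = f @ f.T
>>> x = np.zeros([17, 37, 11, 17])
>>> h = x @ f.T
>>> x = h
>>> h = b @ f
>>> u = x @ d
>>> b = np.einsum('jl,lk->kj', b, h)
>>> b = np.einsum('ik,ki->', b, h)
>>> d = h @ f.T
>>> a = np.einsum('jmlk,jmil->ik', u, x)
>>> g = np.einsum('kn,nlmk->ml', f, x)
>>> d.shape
(11, 11)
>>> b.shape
()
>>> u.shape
(17, 37, 11, 5)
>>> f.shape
(11, 17)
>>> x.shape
(17, 37, 11, 11)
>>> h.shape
(11, 17)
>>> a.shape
(11, 5)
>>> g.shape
(11, 37)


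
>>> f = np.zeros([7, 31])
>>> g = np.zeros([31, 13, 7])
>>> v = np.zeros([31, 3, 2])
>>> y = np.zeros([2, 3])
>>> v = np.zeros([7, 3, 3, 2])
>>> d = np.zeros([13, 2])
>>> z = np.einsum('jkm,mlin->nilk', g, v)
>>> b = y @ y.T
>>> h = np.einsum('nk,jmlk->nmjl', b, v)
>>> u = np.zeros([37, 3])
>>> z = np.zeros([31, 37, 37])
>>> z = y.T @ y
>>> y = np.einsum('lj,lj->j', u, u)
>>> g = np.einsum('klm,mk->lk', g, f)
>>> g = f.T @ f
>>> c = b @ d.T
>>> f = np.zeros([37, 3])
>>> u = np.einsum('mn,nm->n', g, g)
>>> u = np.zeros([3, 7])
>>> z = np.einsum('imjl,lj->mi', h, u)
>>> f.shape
(37, 3)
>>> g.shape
(31, 31)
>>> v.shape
(7, 3, 3, 2)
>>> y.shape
(3,)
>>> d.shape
(13, 2)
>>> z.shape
(3, 2)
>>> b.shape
(2, 2)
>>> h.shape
(2, 3, 7, 3)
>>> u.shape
(3, 7)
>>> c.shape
(2, 13)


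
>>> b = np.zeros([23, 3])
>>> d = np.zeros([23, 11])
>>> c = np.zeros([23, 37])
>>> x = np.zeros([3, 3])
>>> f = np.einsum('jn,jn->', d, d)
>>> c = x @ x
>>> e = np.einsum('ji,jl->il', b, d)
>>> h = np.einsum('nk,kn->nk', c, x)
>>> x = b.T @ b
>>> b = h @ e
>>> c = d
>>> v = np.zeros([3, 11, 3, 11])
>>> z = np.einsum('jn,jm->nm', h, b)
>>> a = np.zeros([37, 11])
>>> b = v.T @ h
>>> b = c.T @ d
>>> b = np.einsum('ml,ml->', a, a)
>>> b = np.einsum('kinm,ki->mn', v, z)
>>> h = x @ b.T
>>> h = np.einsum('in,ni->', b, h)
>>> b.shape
(11, 3)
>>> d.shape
(23, 11)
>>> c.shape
(23, 11)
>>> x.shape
(3, 3)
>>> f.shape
()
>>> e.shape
(3, 11)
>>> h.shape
()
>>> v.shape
(3, 11, 3, 11)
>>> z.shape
(3, 11)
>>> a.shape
(37, 11)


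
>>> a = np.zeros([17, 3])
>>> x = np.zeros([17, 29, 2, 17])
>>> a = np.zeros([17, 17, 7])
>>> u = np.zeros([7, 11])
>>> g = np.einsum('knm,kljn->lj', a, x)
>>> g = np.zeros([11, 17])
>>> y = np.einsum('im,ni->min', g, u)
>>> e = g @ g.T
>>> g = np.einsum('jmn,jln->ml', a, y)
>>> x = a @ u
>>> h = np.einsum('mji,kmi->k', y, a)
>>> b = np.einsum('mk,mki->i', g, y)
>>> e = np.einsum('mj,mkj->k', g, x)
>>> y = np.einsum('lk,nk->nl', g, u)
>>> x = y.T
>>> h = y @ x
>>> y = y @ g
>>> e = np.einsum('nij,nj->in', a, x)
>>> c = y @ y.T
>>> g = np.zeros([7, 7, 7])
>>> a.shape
(17, 17, 7)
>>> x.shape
(17, 7)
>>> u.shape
(7, 11)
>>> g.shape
(7, 7, 7)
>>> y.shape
(7, 11)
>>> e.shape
(17, 17)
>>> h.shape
(7, 7)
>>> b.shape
(7,)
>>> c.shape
(7, 7)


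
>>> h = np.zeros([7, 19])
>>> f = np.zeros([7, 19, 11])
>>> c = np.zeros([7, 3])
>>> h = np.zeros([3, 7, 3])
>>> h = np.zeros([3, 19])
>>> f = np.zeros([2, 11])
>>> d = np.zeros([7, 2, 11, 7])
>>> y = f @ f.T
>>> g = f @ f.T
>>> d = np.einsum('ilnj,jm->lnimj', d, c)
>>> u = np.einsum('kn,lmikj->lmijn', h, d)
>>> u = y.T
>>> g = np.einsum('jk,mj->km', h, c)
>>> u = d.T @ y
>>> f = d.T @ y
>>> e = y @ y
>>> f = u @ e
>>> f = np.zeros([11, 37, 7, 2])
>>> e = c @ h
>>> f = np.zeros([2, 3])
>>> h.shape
(3, 19)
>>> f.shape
(2, 3)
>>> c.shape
(7, 3)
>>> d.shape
(2, 11, 7, 3, 7)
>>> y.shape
(2, 2)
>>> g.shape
(19, 7)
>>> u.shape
(7, 3, 7, 11, 2)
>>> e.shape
(7, 19)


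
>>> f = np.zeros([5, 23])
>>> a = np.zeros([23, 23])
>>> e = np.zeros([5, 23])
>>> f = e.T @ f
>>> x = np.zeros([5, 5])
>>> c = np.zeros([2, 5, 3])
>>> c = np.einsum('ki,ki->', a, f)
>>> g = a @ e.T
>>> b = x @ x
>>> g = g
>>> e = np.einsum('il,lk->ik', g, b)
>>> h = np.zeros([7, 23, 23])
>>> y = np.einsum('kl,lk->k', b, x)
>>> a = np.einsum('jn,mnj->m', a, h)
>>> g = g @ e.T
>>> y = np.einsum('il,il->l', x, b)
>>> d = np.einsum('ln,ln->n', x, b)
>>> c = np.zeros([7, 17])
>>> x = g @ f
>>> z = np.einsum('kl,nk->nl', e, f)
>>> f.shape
(23, 23)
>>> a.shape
(7,)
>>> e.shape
(23, 5)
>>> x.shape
(23, 23)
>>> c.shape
(7, 17)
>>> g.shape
(23, 23)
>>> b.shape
(5, 5)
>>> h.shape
(7, 23, 23)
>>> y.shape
(5,)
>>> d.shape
(5,)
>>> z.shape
(23, 5)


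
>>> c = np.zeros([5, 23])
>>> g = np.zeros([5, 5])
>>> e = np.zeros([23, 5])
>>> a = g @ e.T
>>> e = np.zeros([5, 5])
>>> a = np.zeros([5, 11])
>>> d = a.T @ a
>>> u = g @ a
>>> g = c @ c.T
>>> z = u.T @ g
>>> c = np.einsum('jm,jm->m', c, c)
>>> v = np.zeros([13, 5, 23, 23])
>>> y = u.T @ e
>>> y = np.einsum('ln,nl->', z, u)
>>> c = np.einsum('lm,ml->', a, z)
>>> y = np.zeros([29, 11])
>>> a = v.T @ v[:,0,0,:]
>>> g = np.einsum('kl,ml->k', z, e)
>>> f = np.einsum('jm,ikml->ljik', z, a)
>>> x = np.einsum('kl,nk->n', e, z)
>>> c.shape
()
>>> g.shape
(11,)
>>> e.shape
(5, 5)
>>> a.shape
(23, 23, 5, 23)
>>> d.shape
(11, 11)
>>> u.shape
(5, 11)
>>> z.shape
(11, 5)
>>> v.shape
(13, 5, 23, 23)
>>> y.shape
(29, 11)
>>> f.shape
(23, 11, 23, 23)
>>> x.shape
(11,)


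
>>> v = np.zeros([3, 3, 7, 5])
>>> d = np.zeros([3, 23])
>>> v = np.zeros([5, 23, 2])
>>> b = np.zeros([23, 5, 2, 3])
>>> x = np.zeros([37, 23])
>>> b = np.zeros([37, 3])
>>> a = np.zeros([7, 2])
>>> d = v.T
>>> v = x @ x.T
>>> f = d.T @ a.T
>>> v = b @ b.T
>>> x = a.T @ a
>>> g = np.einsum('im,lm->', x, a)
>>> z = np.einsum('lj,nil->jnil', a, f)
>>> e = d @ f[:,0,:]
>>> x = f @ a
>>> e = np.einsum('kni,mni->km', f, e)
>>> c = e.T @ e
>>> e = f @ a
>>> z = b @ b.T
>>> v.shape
(37, 37)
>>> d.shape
(2, 23, 5)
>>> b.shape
(37, 3)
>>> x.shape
(5, 23, 2)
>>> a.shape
(7, 2)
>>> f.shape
(5, 23, 7)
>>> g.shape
()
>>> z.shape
(37, 37)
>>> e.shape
(5, 23, 2)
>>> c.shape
(2, 2)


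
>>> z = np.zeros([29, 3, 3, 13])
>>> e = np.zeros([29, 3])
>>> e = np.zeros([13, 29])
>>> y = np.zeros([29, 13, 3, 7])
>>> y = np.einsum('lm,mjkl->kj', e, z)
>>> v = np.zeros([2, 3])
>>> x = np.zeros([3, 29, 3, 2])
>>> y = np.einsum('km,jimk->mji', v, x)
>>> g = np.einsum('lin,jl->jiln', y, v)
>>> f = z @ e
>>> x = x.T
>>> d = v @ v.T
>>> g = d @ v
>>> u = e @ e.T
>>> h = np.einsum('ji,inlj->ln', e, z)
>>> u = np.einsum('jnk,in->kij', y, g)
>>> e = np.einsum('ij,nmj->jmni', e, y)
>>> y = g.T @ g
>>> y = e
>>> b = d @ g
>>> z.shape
(29, 3, 3, 13)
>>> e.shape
(29, 3, 3, 13)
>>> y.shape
(29, 3, 3, 13)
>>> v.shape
(2, 3)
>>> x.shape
(2, 3, 29, 3)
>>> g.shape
(2, 3)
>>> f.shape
(29, 3, 3, 29)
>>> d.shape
(2, 2)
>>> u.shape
(29, 2, 3)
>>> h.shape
(3, 3)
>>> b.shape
(2, 3)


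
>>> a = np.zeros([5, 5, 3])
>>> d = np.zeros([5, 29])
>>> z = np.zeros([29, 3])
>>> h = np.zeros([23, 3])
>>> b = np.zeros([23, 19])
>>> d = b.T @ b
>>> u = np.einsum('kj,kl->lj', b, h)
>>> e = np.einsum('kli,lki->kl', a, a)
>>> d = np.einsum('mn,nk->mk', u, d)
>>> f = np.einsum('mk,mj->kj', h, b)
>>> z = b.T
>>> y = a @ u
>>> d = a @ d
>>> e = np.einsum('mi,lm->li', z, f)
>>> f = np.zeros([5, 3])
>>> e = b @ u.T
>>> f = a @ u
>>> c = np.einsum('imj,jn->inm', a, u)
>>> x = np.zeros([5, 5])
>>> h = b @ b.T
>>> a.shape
(5, 5, 3)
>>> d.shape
(5, 5, 19)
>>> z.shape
(19, 23)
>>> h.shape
(23, 23)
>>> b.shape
(23, 19)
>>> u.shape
(3, 19)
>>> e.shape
(23, 3)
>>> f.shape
(5, 5, 19)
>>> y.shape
(5, 5, 19)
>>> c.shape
(5, 19, 5)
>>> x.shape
(5, 5)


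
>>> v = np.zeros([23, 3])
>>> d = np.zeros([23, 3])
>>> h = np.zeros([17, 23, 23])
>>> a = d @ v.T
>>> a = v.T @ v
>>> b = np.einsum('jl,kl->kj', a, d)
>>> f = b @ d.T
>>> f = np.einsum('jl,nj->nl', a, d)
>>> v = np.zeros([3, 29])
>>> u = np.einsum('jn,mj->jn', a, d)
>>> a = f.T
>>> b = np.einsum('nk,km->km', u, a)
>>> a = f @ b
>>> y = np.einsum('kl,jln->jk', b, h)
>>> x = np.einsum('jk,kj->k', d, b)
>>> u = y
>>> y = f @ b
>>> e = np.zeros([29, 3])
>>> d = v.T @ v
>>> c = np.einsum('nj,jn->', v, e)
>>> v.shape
(3, 29)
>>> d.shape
(29, 29)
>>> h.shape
(17, 23, 23)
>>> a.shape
(23, 23)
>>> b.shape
(3, 23)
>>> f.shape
(23, 3)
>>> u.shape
(17, 3)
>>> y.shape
(23, 23)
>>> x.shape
(3,)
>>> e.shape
(29, 3)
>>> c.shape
()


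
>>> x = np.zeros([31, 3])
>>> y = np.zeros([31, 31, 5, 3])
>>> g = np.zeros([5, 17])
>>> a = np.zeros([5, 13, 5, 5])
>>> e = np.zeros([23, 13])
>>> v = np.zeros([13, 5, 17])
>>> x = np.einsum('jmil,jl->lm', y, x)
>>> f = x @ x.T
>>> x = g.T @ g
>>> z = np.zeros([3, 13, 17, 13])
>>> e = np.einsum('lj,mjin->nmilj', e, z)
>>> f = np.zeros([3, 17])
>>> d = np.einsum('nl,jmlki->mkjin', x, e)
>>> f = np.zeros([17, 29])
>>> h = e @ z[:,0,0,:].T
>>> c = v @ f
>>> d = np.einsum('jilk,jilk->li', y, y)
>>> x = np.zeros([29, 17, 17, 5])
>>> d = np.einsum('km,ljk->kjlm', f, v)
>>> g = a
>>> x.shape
(29, 17, 17, 5)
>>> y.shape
(31, 31, 5, 3)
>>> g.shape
(5, 13, 5, 5)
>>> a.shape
(5, 13, 5, 5)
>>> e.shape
(13, 3, 17, 23, 13)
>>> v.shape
(13, 5, 17)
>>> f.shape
(17, 29)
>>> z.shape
(3, 13, 17, 13)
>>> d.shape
(17, 5, 13, 29)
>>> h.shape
(13, 3, 17, 23, 3)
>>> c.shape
(13, 5, 29)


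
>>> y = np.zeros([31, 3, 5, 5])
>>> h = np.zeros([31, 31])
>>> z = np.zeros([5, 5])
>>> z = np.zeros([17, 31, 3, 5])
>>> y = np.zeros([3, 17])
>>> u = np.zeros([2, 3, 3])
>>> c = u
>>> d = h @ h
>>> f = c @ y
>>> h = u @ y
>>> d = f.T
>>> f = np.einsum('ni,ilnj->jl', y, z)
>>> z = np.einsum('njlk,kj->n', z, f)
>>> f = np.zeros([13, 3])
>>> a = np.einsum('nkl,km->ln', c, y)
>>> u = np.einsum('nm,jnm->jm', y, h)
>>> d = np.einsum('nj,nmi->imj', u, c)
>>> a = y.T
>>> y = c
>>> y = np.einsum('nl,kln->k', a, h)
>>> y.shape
(2,)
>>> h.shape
(2, 3, 17)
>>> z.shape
(17,)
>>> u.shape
(2, 17)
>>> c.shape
(2, 3, 3)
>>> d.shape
(3, 3, 17)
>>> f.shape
(13, 3)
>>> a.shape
(17, 3)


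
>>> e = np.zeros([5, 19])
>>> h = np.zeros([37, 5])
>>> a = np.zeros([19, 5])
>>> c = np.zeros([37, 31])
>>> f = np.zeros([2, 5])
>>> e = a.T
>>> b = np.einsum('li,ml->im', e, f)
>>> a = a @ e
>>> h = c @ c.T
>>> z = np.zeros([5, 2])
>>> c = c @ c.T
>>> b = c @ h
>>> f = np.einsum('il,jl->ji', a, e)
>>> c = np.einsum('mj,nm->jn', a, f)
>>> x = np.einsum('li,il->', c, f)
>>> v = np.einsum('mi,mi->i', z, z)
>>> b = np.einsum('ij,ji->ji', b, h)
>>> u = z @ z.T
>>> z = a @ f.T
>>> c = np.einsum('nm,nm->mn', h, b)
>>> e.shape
(5, 19)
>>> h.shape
(37, 37)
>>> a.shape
(19, 19)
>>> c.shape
(37, 37)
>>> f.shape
(5, 19)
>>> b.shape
(37, 37)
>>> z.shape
(19, 5)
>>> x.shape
()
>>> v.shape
(2,)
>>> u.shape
(5, 5)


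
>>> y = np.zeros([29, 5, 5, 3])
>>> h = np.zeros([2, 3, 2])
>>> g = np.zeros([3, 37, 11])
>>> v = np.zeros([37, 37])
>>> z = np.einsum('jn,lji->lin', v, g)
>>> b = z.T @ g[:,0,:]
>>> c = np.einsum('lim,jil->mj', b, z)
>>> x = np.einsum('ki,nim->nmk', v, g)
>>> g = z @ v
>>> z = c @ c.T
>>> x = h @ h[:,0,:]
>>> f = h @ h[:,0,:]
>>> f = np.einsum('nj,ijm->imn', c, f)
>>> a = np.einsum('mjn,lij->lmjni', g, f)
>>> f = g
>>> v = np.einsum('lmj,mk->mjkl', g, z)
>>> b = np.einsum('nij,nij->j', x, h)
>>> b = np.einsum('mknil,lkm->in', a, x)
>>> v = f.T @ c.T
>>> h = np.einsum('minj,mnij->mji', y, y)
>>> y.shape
(29, 5, 5, 3)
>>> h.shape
(29, 3, 5)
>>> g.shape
(3, 11, 37)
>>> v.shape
(37, 11, 11)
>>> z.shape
(11, 11)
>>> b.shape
(37, 11)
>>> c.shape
(11, 3)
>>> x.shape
(2, 3, 2)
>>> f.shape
(3, 11, 37)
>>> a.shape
(2, 3, 11, 37, 2)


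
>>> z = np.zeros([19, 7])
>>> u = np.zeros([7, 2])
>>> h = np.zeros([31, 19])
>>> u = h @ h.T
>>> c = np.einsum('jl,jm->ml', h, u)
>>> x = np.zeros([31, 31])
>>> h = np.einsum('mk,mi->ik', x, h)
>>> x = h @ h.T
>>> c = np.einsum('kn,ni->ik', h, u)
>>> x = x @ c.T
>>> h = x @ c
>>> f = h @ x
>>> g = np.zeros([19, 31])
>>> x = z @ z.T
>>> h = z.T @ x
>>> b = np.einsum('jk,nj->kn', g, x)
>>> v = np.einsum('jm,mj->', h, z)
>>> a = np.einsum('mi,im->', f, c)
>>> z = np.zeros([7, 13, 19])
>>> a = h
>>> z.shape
(7, 13, 19)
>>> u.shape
(31, 31)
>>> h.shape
(7, 19)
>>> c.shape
(31, 19)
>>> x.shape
(19, 19)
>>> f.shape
(19, 31)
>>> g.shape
(19, 31)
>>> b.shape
(31, 19)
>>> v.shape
()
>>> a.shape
(7, 19)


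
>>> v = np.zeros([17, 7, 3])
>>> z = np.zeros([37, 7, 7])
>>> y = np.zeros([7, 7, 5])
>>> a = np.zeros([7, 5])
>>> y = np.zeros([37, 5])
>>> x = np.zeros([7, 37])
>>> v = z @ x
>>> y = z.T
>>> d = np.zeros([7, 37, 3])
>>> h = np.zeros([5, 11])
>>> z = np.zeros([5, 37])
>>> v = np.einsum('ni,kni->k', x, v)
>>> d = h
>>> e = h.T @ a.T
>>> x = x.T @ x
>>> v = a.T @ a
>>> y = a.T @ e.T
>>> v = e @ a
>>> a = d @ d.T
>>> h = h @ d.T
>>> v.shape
(11, 5)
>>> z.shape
(5, 37)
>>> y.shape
(5, 11)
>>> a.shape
(5, 5)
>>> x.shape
(37, 37)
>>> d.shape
(5, 11)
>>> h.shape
(5, 5)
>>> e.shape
(11, 7)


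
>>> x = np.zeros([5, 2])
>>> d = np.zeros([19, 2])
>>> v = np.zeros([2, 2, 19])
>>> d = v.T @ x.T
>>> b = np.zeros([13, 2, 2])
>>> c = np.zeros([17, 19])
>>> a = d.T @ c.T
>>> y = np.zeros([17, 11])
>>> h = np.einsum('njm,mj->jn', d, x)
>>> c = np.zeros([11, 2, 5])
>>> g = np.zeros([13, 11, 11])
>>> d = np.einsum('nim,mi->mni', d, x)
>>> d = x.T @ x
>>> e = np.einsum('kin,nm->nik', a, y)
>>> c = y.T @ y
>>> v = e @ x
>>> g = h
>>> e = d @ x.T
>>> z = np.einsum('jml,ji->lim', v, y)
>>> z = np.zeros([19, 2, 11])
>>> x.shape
(5, 2)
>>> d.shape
(2, 2)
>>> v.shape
(17, 2, 2)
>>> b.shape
(13, 2, 2)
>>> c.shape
(11, 11)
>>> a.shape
(5, 2, 17)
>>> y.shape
(17, 11)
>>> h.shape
(2, 19)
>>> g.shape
(2, 19)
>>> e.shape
(2, 5)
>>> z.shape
(19, 2, 11)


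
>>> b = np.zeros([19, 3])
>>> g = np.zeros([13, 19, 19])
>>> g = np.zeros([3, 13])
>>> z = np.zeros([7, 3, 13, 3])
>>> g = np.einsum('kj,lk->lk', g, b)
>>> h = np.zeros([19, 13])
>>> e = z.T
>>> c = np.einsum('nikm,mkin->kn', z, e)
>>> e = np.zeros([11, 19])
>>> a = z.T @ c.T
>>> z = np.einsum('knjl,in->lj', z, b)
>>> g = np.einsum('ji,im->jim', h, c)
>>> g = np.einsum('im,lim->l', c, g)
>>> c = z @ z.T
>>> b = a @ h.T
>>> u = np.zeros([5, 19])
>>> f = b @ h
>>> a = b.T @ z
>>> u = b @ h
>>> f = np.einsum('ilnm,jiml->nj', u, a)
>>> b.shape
(3, 13, 3, 19)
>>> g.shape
(19,)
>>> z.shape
(3, 13)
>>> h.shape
(19, 13)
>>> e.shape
(11, 19)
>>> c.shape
(3, 3)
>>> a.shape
(19, 3, 13, 13)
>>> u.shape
(3, 13, 3, 13)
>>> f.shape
(3, 19)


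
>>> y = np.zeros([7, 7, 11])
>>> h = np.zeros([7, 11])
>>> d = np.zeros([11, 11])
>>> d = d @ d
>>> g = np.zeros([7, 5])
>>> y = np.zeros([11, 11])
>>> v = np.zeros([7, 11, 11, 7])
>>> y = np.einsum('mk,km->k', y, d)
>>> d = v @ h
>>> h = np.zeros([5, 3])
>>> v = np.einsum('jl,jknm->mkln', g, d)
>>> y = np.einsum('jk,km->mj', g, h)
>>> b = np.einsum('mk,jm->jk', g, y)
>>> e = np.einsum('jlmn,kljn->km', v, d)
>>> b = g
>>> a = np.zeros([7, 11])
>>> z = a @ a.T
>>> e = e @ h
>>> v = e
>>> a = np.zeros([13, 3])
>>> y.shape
(3, 7)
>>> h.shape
(5, 3)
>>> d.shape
(7, 11, 11, 11)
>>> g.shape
(7, 5)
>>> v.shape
(7, 3)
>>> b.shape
(7, 5)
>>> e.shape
(7, 3)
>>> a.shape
(13, 3)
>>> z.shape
(7, 7)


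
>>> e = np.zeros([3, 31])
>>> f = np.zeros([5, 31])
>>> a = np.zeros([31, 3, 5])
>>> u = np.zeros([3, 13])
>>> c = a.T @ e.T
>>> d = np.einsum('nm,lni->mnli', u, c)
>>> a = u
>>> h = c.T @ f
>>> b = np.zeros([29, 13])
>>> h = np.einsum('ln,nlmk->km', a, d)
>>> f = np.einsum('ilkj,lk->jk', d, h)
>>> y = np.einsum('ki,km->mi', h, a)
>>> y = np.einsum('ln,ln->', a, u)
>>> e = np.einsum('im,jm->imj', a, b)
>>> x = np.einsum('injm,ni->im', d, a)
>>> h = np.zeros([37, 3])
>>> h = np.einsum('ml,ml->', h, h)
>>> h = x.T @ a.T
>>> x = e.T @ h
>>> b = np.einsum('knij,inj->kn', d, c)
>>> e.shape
(3, 13, 29)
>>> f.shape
(3, 5)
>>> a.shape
(3, 13)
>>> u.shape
(3, 13)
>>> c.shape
(5, 3, 3)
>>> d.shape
(13, 3, 5, 3)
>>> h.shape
(3, 3)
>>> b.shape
(13, 3)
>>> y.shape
()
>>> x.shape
(29, 13, 3)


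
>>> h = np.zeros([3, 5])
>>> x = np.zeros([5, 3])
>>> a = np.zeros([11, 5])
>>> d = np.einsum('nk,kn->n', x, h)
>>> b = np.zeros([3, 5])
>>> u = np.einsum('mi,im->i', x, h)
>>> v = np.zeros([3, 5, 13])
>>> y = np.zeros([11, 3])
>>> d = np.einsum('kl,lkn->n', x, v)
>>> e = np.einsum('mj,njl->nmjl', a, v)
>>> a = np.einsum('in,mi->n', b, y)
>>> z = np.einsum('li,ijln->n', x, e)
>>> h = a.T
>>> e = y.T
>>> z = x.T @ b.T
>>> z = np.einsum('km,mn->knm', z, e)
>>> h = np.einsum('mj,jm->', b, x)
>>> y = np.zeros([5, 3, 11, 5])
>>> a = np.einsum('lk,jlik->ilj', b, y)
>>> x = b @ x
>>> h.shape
()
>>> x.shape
(3, 3)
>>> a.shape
(11, 3, 5)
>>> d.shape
(13,)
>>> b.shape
(3, 5)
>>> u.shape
(3,)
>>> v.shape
(3, 5, 13)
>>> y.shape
(5, 3, 11, 5)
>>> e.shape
(3, 11)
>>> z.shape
(3, 11, 3)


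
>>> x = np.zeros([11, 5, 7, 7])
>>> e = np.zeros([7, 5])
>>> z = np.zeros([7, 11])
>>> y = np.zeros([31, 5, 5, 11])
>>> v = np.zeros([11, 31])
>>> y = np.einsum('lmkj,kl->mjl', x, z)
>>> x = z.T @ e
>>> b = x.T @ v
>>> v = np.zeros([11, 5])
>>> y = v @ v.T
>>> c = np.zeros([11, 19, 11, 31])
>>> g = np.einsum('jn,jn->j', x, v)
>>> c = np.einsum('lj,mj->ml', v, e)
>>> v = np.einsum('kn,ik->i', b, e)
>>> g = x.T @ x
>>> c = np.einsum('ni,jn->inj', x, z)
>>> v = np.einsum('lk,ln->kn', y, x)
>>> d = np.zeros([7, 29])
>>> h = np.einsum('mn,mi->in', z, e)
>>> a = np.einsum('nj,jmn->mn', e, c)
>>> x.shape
(11, 5)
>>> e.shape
(7, 5)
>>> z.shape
(7, 11)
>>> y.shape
(11, 11)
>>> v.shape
(11, 5)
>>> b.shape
(5, 31)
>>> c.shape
(5, 11, 7)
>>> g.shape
(5, 5)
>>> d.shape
(7, 29)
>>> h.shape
(5, 11)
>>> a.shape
(11, 7)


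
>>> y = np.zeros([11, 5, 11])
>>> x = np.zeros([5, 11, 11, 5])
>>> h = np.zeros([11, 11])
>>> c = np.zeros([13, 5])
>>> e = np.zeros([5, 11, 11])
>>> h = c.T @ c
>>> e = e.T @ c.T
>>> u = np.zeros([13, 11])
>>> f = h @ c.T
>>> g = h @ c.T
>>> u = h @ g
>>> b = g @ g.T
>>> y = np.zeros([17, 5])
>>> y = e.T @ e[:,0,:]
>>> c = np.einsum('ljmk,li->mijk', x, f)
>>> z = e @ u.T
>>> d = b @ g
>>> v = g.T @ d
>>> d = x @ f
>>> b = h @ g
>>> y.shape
(13, 11, 13)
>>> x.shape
(5, 11, 11, 5)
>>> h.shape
(5, 5)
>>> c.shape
(11, 13, 11, 5)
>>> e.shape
(11, 11, 13)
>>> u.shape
(5, 13)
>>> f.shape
(5, 13)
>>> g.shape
(5, 13)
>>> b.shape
(5, 13)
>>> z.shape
(11, 11, 5)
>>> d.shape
(5, 11, 11, 13)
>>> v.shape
(13, 13)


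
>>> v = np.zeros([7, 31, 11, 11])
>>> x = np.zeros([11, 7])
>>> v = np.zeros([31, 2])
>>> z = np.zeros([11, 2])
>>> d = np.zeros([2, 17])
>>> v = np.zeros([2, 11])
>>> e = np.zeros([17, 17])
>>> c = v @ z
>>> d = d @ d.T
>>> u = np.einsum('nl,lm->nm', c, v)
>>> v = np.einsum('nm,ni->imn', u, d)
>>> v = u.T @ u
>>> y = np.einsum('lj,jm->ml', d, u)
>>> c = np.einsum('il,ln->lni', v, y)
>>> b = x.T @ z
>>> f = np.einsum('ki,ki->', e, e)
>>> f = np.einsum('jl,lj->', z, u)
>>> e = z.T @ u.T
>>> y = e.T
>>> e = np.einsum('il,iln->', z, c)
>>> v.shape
(11, 11)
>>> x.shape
(11, 7)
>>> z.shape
(11, 2)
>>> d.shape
(2, 2)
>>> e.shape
()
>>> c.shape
(11, 2, 11)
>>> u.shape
(2, 11)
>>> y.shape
(2, 2)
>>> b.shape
(7, 2)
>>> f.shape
()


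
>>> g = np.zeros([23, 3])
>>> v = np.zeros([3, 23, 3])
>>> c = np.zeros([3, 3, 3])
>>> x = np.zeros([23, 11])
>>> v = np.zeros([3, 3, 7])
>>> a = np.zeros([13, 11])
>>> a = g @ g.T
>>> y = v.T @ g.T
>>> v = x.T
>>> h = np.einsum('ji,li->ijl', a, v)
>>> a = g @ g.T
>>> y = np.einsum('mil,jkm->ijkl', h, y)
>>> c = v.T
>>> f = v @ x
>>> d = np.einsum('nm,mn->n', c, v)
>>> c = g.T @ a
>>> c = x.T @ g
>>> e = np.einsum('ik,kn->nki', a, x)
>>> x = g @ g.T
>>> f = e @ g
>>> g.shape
(23, 3)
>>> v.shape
(11, 23)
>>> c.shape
(11, 3)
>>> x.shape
(23, 23)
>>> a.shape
(23, 23)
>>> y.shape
(23, 7, 3, 11)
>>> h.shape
(23, 23, 11)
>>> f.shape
(11, 23, 3)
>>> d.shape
(23,)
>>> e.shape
(11, 23, 23)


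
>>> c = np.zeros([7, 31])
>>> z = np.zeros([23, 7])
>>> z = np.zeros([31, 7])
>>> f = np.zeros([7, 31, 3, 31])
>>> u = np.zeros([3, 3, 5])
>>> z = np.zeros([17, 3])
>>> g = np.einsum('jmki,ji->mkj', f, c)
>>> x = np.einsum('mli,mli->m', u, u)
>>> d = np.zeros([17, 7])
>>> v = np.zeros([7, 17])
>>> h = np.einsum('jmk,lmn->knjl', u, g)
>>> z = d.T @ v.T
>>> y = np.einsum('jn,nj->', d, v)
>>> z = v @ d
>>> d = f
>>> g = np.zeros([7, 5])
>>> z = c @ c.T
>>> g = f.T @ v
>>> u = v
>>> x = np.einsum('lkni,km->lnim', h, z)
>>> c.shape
(7, 31)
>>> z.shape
(7, 7)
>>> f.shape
(7, 31, 3, 31)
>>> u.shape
(7, 17)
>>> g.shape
(31, 3, 31, 17)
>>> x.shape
(5, 3, 31, 7)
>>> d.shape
(7, 31, 3, 31)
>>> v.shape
(7, 17)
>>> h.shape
(5, 7, 3, 31)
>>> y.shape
()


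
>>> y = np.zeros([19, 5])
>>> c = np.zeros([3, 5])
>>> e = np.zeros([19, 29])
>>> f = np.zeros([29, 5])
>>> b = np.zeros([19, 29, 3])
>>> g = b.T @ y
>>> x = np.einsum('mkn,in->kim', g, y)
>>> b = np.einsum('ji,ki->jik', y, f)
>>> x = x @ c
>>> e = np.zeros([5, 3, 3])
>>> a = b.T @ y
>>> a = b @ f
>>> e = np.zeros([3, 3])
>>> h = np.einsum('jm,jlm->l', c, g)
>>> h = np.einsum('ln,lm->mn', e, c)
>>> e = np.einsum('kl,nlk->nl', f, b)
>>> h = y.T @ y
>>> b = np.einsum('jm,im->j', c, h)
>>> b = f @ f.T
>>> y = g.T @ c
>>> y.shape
(5, 29, 5)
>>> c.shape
(3, 5)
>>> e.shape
(19, 5)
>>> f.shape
(29, 5)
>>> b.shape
(29, 29)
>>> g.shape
(3, 29, 5)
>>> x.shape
(29, 19, 5)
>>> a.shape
(19, 5, 5)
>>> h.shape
(5, 5)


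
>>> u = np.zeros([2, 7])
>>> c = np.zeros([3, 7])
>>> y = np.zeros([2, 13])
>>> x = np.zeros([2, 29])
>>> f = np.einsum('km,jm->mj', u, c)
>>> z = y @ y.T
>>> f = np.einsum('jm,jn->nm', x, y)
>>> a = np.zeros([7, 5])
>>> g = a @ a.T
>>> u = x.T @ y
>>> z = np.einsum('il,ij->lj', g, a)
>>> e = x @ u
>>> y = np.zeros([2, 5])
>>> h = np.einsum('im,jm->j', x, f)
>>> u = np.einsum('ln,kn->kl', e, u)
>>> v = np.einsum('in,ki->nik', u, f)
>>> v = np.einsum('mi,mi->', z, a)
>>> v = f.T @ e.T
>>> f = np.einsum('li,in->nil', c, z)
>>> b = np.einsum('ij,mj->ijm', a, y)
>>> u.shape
(29, 2)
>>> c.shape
(3, 7)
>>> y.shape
(2, 5)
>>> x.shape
(2, 29)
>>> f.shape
(5, 7, 3)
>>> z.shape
(7, 5)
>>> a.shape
(7, 5)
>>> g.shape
(7, 7)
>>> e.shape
(2, 13)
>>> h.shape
(13,)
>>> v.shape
(29, 2)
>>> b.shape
(7, 5, 2)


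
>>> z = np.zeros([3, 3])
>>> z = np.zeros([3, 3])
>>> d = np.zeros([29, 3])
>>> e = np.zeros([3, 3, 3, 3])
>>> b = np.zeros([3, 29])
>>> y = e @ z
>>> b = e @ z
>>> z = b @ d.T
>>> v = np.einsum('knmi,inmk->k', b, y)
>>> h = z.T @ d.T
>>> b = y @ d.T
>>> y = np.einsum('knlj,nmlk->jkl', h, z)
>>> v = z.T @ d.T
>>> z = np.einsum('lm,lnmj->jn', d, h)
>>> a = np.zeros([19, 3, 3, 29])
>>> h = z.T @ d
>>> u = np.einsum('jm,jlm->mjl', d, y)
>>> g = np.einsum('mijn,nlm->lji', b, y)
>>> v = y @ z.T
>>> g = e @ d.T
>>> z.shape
(29, 3)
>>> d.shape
(29, 3)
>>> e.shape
(3, 3, 3, 3)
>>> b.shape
(3, 3, 3, 29)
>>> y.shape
(29, 29, 3)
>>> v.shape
(29, 29, 29)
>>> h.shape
(3, 3)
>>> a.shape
(19, 3, 3, 29)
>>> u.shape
(3, 29, 29)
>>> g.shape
(3, 3, 3, 29)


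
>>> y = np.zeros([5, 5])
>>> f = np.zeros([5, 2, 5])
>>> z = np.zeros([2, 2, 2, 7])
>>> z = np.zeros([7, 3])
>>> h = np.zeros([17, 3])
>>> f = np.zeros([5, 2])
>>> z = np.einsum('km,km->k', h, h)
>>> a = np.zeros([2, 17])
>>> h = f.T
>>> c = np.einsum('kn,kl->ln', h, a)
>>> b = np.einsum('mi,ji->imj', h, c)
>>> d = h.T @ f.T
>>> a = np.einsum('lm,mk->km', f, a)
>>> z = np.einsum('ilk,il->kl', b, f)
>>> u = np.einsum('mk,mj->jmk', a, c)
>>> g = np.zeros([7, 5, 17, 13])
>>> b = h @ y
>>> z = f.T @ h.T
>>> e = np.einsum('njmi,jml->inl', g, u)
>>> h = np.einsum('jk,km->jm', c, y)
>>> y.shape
(5, 5)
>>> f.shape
(5, 2)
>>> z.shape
(2, 2)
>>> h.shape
(17, 5)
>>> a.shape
(17, 2)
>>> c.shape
(17, 5)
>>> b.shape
(2, 5)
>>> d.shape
(5, 5)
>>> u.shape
(5, 17, 2)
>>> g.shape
(7, 5, 17, 13)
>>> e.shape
(13, 7, 2)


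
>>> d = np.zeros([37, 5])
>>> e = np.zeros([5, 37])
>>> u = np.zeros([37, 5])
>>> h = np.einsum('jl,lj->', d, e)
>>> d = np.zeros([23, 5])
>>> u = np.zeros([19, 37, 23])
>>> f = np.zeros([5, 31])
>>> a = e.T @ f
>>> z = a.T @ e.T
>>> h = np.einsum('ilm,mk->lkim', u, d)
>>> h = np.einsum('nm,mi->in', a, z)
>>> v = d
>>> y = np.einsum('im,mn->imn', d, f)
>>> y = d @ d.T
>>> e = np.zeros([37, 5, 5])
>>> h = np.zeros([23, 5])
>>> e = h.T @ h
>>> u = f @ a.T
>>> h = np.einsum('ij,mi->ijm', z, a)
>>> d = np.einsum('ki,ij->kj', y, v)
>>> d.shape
(23, 5)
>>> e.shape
(5, 5)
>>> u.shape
(5, 37)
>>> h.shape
(31, 5, 37)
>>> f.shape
(5, 31)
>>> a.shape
(37, 31)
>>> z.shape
(31, 5)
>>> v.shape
(23, 5)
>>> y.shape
(23, 23)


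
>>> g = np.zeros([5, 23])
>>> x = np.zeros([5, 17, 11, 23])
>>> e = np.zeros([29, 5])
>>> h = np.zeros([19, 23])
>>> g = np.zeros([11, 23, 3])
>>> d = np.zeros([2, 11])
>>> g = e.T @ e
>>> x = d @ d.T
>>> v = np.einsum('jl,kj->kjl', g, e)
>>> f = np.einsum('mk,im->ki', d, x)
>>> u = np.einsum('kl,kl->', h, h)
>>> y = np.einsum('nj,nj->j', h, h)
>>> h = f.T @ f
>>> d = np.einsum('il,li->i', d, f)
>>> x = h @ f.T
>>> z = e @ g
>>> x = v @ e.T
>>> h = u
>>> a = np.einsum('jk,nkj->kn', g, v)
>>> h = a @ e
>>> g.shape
(5, 5)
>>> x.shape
(29, 5, 29)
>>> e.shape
(29, 5)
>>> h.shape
(5, 5)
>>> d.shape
(2,)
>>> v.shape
(29, 5, 5)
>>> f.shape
(11, 2)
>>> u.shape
()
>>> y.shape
(23,)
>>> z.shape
(29, 5)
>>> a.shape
(5, 29)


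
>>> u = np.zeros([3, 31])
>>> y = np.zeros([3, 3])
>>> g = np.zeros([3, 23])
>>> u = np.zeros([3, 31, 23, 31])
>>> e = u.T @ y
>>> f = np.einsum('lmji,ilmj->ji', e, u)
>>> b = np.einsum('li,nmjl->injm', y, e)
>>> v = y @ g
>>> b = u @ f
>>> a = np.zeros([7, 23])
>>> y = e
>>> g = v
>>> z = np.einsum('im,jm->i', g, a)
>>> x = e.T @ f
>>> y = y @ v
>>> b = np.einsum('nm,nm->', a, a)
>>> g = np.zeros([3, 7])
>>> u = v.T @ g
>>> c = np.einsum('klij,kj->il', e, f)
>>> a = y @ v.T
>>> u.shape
(23, 7)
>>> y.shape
(31, 23, 31, 23)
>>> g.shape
(3, 7)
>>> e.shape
(31, 23, 31, 3)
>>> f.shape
(31, 3)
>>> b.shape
()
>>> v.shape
(3, 23)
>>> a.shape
(31, 23, 31, 3)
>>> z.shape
(3,)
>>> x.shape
(3, 31, 23, 3)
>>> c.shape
(31, 23)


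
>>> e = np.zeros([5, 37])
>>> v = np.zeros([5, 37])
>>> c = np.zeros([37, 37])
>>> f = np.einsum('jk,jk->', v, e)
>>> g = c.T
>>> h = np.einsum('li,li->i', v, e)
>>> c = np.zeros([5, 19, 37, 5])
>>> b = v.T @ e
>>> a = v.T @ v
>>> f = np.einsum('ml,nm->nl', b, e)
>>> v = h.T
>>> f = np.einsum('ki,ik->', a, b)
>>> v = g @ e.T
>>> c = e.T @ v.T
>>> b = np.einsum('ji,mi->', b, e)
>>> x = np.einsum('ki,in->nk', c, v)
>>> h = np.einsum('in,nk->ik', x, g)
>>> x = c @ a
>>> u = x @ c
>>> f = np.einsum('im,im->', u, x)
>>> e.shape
(5, 37)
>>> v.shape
(37, 5)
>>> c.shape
(37, 37)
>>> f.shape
()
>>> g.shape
(37, 37)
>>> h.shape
(5, 37)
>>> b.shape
()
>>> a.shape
(37, 37)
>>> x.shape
(37, 37)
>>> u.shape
(37, 37)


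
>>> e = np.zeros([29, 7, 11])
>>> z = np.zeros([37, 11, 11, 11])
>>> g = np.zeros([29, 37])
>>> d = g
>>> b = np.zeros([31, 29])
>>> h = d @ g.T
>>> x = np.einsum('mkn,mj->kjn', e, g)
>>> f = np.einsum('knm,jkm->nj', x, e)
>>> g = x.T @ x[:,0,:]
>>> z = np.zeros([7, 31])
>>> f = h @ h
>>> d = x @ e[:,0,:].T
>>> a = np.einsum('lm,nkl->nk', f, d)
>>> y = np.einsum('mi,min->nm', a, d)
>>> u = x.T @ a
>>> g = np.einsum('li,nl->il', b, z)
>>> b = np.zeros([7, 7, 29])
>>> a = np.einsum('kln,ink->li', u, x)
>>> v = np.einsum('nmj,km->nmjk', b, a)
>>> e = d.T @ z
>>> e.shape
(29, 37, 31)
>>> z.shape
(7, 31)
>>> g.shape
(29, 31)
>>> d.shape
(7, 37, 29)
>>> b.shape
(7, 7, 29)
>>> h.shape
(29, 29)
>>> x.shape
(7, 37, 11)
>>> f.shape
(29, 29)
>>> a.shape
(37, 7)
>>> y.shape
(29, 7)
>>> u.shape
(11, 37, 37)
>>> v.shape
(7, 7, 29, 37)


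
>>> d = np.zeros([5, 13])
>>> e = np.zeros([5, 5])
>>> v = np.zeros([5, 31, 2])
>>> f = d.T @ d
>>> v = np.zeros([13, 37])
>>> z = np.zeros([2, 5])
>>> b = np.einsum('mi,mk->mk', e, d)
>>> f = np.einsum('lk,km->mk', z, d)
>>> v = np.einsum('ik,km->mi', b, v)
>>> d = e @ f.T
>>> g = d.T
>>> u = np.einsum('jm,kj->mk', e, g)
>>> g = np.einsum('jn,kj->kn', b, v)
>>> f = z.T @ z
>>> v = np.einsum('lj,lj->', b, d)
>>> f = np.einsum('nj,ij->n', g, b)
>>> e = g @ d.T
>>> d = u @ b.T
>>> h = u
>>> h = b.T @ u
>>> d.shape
(5, 5)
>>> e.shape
(37, 5)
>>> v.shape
()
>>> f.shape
(37,)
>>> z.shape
(2, 5)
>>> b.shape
(5, 13)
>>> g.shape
(37, 13)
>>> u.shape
(5, 13)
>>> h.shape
(13, 13)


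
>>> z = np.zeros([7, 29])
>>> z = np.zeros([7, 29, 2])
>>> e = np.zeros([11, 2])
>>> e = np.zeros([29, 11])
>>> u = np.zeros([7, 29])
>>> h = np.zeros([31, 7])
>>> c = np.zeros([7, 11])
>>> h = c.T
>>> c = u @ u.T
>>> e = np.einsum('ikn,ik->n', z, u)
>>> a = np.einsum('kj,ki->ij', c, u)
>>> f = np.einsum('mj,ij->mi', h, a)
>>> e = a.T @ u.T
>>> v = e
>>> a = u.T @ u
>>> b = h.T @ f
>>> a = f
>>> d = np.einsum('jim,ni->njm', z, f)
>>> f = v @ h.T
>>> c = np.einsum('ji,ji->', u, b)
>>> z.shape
(7, 29, 2)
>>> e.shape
(7, 7)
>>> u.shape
(7, 29)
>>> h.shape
(11, 7)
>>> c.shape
()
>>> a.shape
(11, 29)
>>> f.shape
(7, 11)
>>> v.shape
(7, 7)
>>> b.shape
(7, 29)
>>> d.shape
(11, 7, 2)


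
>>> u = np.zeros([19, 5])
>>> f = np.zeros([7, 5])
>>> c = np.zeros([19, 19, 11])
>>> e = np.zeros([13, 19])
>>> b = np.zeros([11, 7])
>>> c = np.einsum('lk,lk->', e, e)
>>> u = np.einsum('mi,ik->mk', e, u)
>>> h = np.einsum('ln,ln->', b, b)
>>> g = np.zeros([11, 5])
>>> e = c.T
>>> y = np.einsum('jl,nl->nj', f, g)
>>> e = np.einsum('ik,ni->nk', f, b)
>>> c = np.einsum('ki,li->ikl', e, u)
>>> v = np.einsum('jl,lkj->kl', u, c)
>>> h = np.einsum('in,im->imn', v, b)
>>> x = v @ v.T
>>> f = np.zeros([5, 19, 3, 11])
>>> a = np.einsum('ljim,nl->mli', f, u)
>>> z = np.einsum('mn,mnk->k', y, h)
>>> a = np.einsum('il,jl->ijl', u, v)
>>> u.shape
(13, 5)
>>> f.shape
(5, 19, 3, 11)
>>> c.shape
(5, 11, 13)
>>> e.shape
(11, 5)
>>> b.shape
(11, 7)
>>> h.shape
(11, 7, 5)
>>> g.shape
(11, 5)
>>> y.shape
(11, 7)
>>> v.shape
(11, 5)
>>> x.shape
(11, 11)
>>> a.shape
(13, 11, 5)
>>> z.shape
(5,)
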